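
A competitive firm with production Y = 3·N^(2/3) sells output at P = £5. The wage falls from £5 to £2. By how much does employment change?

From P·MP_N = w with MP_N = 2·N^(-1/3), the labor demand is N(w) = (10/w)^(3).
At w = 5: N = 8. At w = 2: N = 125.
ΔN = 125 − 8 = 117.

ΔN = 117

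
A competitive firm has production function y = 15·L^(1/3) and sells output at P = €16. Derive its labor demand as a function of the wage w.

MP_L = (1/3)·15·L^(-2/3) = 5·L^(-2/3).
Setting P·MP_L = w: 80·L^(-2/3) = w.
Solving for L: L^(-2/3) = w/80, so L = (80/w)^(3/2).

L(w) = (80/w)^(3/2)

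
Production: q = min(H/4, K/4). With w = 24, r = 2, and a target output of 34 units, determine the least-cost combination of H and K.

H* = 136, K* = 136

With a fixed-proportions technology, the cost-minimizing bundle uses no slack in either input: H/4 = K/4 = q.
So H = 4·34 = 136 and K = 4·34 = 136.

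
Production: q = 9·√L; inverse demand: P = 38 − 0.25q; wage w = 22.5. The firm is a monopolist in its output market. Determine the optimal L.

Marginal revenue from the inverse demand is MR = 38 − 0.5q.
The marginal product is MP_L = 4.5·L^(-1/2).
A monopolist hires until marginal revenue product equals the wage: MR·MP_L = w.
At L, q = 9·√L. Substituting and solving: (38 − 4.5·√L)·4.5·L^(-1/2) = 22.5 gives L = 16.

L* = 16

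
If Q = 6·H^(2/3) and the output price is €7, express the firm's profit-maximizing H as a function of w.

MP_H = (2/3)·6·H^(-1/3) = 4·H^(-1/3).
Setting P·MP_H = w: 28·H^(-1/3) = w.
Solving for H: H^(-1/3) = w/28, so H = (28/w)^(3).

H(w) = 21952/w³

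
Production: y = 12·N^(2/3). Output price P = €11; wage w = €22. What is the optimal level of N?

MP_N = (2/3)·12·N^(-1/3) = 8·N^(-1/3).
Profit maximization for a price taker requires P·MP_N = w: 11·8·N^(-1/3) = 22.
So N^(-1/3) = 0.25, which gives N = 64.

N* = 64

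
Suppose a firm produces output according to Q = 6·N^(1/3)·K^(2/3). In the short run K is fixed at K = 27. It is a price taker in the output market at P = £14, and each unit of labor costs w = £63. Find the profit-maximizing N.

N* = 8

With K = 27, MP_N = (1/3)·6·N^(-2/3)·27^(2/3) = 18·N^(-2/3).
Profit maximization for a price taker requires P·MP_N = w: 14·18·N^(-2/3) = 63.
So N^(-2/3) = 0.25, which gives N = 8.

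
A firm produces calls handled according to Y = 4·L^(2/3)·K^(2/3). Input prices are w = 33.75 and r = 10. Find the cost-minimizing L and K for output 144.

L* = 8, K* = 27

Cost minimization requires the marginal rate of technical substitution to equal the input-price ratio: MP_L/MP_K = w/r.
Here MP_L/MP_K = (2/3)·(K/L)/(2/3) = (K/L). Setting this equal to 33.75/10 = 3.375 gives K = 3.375L.
Substituting into Y = 144: 4·L^(2/3)·(3.375L)^(2/3) = 144.
Solving, L = 8 and K = 27.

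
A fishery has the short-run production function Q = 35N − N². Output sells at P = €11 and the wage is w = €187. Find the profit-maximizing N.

The marginal product of N is MP_N = 35 − 2N.
A price-taking firm hires until the value of the marginal product equals the wage: P·MP_N = w, so 11·(35 − 2N) = 187.
Then 35 − 2N = 17, giving N = 9.

N* = 9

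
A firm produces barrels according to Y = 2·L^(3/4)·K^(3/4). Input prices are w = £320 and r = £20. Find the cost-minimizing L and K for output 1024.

L* = 16, K* = 256

Cost minimization requires the marginal rate of technical substitution to equal the input-price ratio: MP_L/MP_K = w/r.
Here MP_L/MP_K = (3/4)·(K/L)/(3/4) = (K/L). Setting this equal to 320/20 = 16 gives K = 16L.
Substituting into Y = 1024: 2·L^(3/4)·(16L)^(3/4) = 1024.
Solving, L = 16 and K = 256.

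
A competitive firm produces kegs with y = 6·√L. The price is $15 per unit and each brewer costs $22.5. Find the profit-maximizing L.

MP_L = (1/2)·6·L^(-1/2) = 3·L^(-1/2).
Profit maximization for a price taker requires P·MP_L = w: 15·3·L^(-1/2) = 22.5.
So L^(-1/2) = 0.5, which gives L = 4.

L* = 4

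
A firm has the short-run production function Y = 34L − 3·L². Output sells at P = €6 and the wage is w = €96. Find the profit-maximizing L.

L* = 3

The marginal product of L is MP_L = 34 − 6L.
A price-taking firm hires until the value of the marginal product equals the wage: P·MP_L = w, so 6·(34 − 6L) = 96.
Then 34 − 6L = 16, giving L = 3.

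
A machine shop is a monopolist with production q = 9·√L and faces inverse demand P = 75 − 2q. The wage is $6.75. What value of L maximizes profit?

L* = 4

Marginal revenue from the inverse demand is MR = 75 − 4q.
The marginal product is MP_L = 4.5·L^(-1/2).
A monopolist hires until marginal revenue product equals the wage: MR·MP_L = w.
At L, q = 9·√L. Substituting and solving: (75 − 36·√L)·4.5·L^(-1/2) = 6.75 gives L = 4.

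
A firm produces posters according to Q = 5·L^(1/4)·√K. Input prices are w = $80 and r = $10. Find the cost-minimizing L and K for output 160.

Cost minimization requires the marginal rate of technical substitution to equal the input-price ratio: MP_L/MP_K = w/r.
Here MP_L/MP_K = (1/4)·(K/L)/(1/2) = 0.5·(K/L). Setting this equal to 80/10 = 8 gives K = 16L.
Substituting into Q = 160: 5·L^(1/4)·(16L)^(1/2) = 160.
Solving, L = 16 and K = 256.

L* = 16, K* = 256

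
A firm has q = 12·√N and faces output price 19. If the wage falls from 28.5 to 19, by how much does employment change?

ΔN = 20

From P·MP_N = w with MP_N = 6·N^(-1/2), the labor demand is N(w) = (114/w)^(2).
At w = 28.5: N = 16. At w = 19: N = 36.
ΔN = 36 − 16 = 20.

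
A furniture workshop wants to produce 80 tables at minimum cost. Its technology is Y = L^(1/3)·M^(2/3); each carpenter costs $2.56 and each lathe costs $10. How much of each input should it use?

L* = 125, M* = 64

Cost minimization requires the marginal rate of technical substitution to equal the input-price ratio: MP_L/MP_M = w/r.
Here MP_L/MP_M = (1/3)·(M/L)/(2/3) = 0.5·(M/L). Setting this equal to 2.56/10 = 0.256 gives M = 0.512L.
Substituting into Y = 80: L^(1/3)·(0.512L)^(2/3) = 80.
Solving, L = 125 and M = 64.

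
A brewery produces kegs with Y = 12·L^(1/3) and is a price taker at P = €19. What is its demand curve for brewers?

MP_L = (1/3)·12·L^(-2/3) = 4·L^(-2/3).
Setting P·MP_L = w: 76·L^(-2/3) = w.
Solving for L: L^(-2/3) = w/76, so L = (76/w)^(3/2).

L(w) = (76/w)^(3/2)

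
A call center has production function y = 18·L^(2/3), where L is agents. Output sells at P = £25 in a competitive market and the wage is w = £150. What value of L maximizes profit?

MP_L = (2/3)·18·L^(-1/3) = 12·L^(-1/3).
Profit maximization for a price taker requires P·MP_L = w: 25·12·L^(-1/3) = 150.
So L^(-1/3) = 0.5, which gives L = 8.

L* = 8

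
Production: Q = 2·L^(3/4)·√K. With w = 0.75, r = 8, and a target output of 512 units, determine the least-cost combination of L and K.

Cost minimization requires the marginal rate of technical substitution to equal the input-price ratio: MP_L/MP_K = w/r.
Here MP_L/MP_K = (3/4)·(K/L)/(1/2) = 1.5·(K/L). Setting this equal to 0.75/8 = 0.09375 gives K = 0.0625L.
Substituting into Q = 512: 2·L^(3/4)·(0.0625L)^(1/2) = 512.
Solving, L = 256 and K = 16.

L* = 256, K* = 16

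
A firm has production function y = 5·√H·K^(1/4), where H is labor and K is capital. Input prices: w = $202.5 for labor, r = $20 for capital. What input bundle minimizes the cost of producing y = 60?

Cost minimization requires the marginal rate of technical substitution to equal the input-price ratio: MP_H/MP_K = w/r.
Here MP_H/MP_K = (1/2)·(K/H)/(1/4) = 2·(K/H). Setting this equal to 202.5/20 = 10.125 gives K = 5.0625H.
Substituting into y = 60: 5·H^(1/2)·(5.0625H)^(1/4) = 60.
Solving, H = 16 and K = 81.

H* = 16, K* = 81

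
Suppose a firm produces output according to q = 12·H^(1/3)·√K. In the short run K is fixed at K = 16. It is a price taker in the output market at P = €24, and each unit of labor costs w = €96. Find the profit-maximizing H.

H* = 8

With K = 16, MP_H = (1/3)·12·H^(-2/3)·16^(1/2) = 16·H^(-2/3).
Profit maximization for a price taker requires P·MP_H = w: 24·16·H^(-2/3) = 96.
So H^(-2/3) = 0.25, which gives H = 8.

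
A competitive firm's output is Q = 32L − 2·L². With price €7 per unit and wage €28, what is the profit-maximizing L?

The marginal product of L is MP_L = 32 − 4L.
A price-taking firm hires until the value of the marginal product equals the wage: P·MP_L = w, so 7·(32 − 4L) = 28.
Then 32 − 4L = 4, giving L = 7.

L* = 7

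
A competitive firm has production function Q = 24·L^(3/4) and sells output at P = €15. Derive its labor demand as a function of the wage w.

L(w) = (270/w)^(4)

MP_L = (3/4)·24·L^(-1/4) = 18·L^(-1/4).
Setting P·MP_L = w: 270·L^(-1/4) = w.
Solving for L: L^(-1/4) = w/270, so L = (270/w)^(4).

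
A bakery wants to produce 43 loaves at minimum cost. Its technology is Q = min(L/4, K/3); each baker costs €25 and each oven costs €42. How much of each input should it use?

With a fixed-proportions technology, the cost-minimizing bundle uses no slack in either input: L/4 = K/3 = Q.
So L = 4·43 = 172 and K = 3·43 = 129.

L* = 172, K* = 129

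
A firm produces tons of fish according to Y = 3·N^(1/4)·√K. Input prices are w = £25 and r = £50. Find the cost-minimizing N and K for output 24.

Cost minimization requires the marginal rate of technical substitution to equal the input-price ratio: MP_N/MP_K = w/r.
Here MP_N/MP_K = (1/4)·(K/N)/(1/2) = 0.5·(K/N). Setting this equal to 25/50 = 0.5 gives K = N.
Substituting into Y = 24: 3·N^(1/4)·(N)^(1/2) = 24.
Solving, N = 16 and K = 16.

N* = 16, K* = 16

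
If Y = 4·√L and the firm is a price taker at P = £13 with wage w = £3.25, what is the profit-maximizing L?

MP_L = (1/2)·4·L^(-1/2) = 2·L^(-1/2).
Profit maximization for a price taker requires P·MP_L = w: 13·2·L^(-1/2) = 3.25.
So L^(-1/2) = 0.125, which gives L = 64.

L* = 64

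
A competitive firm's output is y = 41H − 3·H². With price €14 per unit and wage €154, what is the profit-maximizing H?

The marginal product of H is MP_H = 41 − 6H.
A price-taking firm hires until the value of the marginal product equals the wage: P·MP_H = w, so 14·(41 − 6H) = 154.
Then 41 − 6H = 11, giving H = 5.

H* = 5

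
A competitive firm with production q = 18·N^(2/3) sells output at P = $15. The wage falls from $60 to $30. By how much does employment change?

ΔN = 189

From P·MP_N = w with MP_N = 12·N^(-1/3), the labor demand is N(w) = (180/w)^(3).
At w = 60: N = 27. At w = 30: N = 216.
ΔN = 216 − 27 = 189.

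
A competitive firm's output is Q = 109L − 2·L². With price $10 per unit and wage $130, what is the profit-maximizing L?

The marginal product of L is MP_L = 109 − 4L.
A price-taking firm hires until the value of the marginal product equals the wage: P·MP_L = w, so 10·(109 − 4L) = 130.
Then 109 − 4L = 13, giving L = 24.

L* = 24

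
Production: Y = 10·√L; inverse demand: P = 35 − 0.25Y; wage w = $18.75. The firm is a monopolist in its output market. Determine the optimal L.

Marginal revenue from the inverse demand is MR = 35 − 0.5Y.
The marginal product is MP_L = 5·L^(-1/2).
A monopolist hires until marginal revenue product equals the wage: MR·MP_L = w.
At L, Y = 10·√L. Substituting and solving: (35 − 5·√L)·5·L^(-1/2) = 18.75 gives L = 16.

L* = 16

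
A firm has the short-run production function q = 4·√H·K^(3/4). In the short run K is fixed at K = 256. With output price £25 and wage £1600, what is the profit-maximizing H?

With K = 256, MP_H = (1/2)·4·H^(-1/2)·256^(3/4) = 128·H^(-1/2).
Profit maximization for a price taker requires P·MP_H = w: 25·128·H^(-1/2) = 1600.
So H^(-1/2) = 0.5, which gives H = 4.

H* = 4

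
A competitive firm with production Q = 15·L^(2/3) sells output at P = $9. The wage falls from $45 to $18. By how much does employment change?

ΔL = 117

From P·MP_L = w with MP_L = 10·L^(-1/3), the labor demand is L(w) = (90/w)^(3).
At w = 45: L = 8. At w = 18: L = 125.
ΔL = 125 − 8 = 117.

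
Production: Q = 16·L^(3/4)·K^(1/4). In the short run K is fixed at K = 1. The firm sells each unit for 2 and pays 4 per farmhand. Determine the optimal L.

With K = 1, MP_L = (3/4)·16·L^(-1/4)·1^(1/4) = 12·L^(-1/4).
Profit maximization for a price taker requires P·MP_L = w: 2·12·L^(-1/4) = 4.
So L^(-1/4) = 1/6, which gives L = 1296.

L* = 1296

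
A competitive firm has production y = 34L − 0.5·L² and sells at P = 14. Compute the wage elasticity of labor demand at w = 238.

From P·MP_L = w with MP_L = 34 − L, labor demand is L(w) = 34 − w/14.
dL/dw = −1/(14) = -1/14.
At w = 238, L = 17, so ε = (dL/dw)·(w/L) = (-1/14)·(238/17) = -1.

ε = -1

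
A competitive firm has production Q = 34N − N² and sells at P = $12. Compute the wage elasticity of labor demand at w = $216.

ε = -1.125

From P·MP_N = w with MP_N = 34 − 2N, labor demand is N(w) = (34 − w/12)/2.
dN/dw = −1/(24) = -1/24.
At w = 216, N = 8, so ε = (dN/dw)·(w/N) = (-1/24)·(216/8) = -1.125.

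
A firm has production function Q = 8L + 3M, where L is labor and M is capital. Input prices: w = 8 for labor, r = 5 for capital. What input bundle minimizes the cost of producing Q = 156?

The inputs are perfect substitutes, so the firm uses whichever has the lower cost per unit of output.
Cost per unit of output via L is w/8 = 1; via M it is r/3 = 5/3. L is cheaper.
Producing Q = 156 with L alone: L = 19.5, M = 0.

L* = 19.5, M* = 0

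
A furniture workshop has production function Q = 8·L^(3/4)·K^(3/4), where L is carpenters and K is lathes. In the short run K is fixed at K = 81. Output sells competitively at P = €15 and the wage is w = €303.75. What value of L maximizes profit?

With K = 81, MP_L = (3/4)·8·L^(-1/4)·81^(3/4) = 162·L^(-1/4).
Profit maximization for a price taker requires P·MP_L = w: 15·162·L^(-1/4) = 303.75.
So L^(-1/4) = 0.125, which gives L = 4096.

L* = 4096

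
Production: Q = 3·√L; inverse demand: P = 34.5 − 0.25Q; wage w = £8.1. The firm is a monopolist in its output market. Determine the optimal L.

Marginal revenue from the inverse demand is MR = 34.5 − 0.5Q.
The marginal product is MP_L = 1.5·L^(-1/2).
A monopolist hires until marginal revenue product equals the wage: MR·MP_L = w.
At L, Q = 3·√L. Substituting and solving: (34.5 − 1.5·√L)·1.5·L^(-1/2) = 8.1 gives L = 25.

L* = 25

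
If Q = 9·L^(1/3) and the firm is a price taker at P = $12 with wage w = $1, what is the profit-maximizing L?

MP_L = (1/3)·9·L^(-2/3) = 3·L^(-2/3).
Profit maximization for a price taker requires P·MP_L = w: 12·3·L^(-2/3) = 1.
So L^(-2/3) = 1/36, which gives L = 216.

L* = 216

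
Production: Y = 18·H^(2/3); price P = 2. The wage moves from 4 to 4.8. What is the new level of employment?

From P·MP_H = w with MP_H = 12·H^(-1/3), the labor demand is H(w) = (24/w)^(3).
At w = 4: H = 216. At w = 4.8: H = 125.

H* = 125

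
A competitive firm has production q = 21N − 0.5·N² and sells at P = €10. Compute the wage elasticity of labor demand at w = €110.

ε = -1.1

From P·MP_N = w with MP_N = 21 − N, labor demand is N(w) = 21 − w/10.
dN/dw = −1/(10) = -0.1.
At w = 110, N = 10, so ε = (dN/dw)·(w/N) = (-0.1)·(110/10) = -1.1.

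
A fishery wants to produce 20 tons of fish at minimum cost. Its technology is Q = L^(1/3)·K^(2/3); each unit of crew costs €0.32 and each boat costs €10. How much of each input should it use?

Cost minimization requires the marginal rate of technical substitution to equal the input-price ratio: MP_L/MP_K = w/r.
Here MP_L/MP_K = (1/3)·(K/L)/(2/3) = 0.5·(K/L). Setting this equal to 0.32/10 = 0.032 gives K = 0.064L.
Substituting into Q = 20: L^(1/3)·(0.064L)^(2/3) = 20.
Solving, L = 125 and K = 8.

L* = 125, K* = 8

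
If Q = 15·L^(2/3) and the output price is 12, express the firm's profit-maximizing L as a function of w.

L(w) = 1728000/w³

MP_L = (2/3)·15·L^(-1/3) = 10·L^(-1/3).
Setting P·MP_L = w: 120·L^(-1/3) = w.
Solving for L: L^(-1/3) = w/120, so L = (120/w)^(3).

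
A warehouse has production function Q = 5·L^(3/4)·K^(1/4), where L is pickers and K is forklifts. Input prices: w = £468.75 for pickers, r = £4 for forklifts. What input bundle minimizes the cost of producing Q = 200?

L* = 16, K* = 625

Cost minimization requires the marginal rate of technical substitution to equal the input-price ratio: MP_L/MP_K = w/r.
Here MP_L/MP_K = (3/4)·(K/L)/(1/4) = 3·(K/L). Setting this equal to 468.75/4 = 117.1875 gives K = 39.0625L.
Substituting into Q = 200: 5·L^(3/4)·(39.0625L)^(1/4) = 200.
Solving, L = 16 and K = 625.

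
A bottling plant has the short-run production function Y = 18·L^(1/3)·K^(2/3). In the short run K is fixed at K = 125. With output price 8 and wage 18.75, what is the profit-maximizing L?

With K = 125, MP_L = (1/3)·18·L^(-2/3)·125^(2/3) = 150·L^(-2/3).
Profit maximization for a price taker requires P·MP_L = w: 8·150·L^(-2/3) = 18.75.
So L^(-2/3) = 0.015625, which gives L = 512.

L* = 512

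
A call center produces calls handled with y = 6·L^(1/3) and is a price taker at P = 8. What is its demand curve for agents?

MP_L = (1/3)·6·L^(-2/3) = 2·L^(-2/3).
Setting P·MP_L = w: 16·L^(-2/3) = w.
Solving for L: L^(-2/3) = w/16, so L = (16/w)^(3/2).

L(w) = (16/w)^(3/2)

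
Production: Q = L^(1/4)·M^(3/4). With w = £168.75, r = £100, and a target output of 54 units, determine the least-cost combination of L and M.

L* = 16, M* = 81

Cost minimization requires the marginal rate of technical substitution to equal the input-price ratio: MP_L/MP_M = w/r.
Here MP_L/MP_M = (1/4)·(M/L)/(3/4) = (1/3)·(M/L). Setting this equal to 168.75/100 = 1.6875 gives M = 5.0625L.
Substituting into Q = 54: L^(1/4)·(5.0625L)^(3/4) = 54.
Solving, L = 16 and M = 81.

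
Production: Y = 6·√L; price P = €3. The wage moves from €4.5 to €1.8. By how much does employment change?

ΔL = 21

From P·MP_L = w with MP_L = 3·L^(-1/2), the labor demand is L(w) = (9/w)^(2).
At w = 4.5: L = 4. At w = 1.8: L = 25.
ΔL = 25 − 4 = 21.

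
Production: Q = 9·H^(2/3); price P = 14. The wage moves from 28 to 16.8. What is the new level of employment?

From P·MP_H = w with MP_H = 6·H^(-1/3), the labor demand is H(w) = (84/w)^(3).
At w = 28: H = 27. At w = 16.8: H = 125.

H* = 125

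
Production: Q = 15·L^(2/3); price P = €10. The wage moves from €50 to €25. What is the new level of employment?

From P·MP_L = w with MP_L = 10·L^(-1/3), the labor demand is L(w) = (100/w)^(3).
At w = 50: L = 8. At w = 25: L = 64.

L* = 64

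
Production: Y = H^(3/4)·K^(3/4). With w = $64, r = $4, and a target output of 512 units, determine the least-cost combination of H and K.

H* = 16, K* = 256

Cost minimization requires the marginal rate of technical substitution to equal the input-price ratio: MP_H/MP_K = w/r.
Here MP_H/MP_K = (3/4)·(K/H)/(3/4) = (K/H). Setting this equal to 64/4 = 16 gives K = 16H.
Substituting into Y = 512: H^(3/4)·(16H)^(3/4) = 512.
Solving, H = 16 and K = 256.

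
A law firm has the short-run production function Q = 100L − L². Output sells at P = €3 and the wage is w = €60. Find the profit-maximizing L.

The marginal product of L is MP_L = 100 − 2L.
A price-taking firm hires until the value of the marginal product equals the wage: P·MP_L = w, so 3·(100 − 2L) = 60.
Then 100 − 2L = 20, giving L = 40.

L* = 40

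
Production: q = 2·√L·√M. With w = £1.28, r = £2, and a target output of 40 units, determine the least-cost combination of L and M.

L* = 25, M* = 16

Cost minimization requires the marginal rate of technical substitution to equal the input-price ratio: MP_L/MP_M = w/r.
Here MP_L/MP_M = (1/2)·(M/L)/(1/2) = (M/L). Setting this equal to 1.28/2 = 0.64 gives M = 0.64L.
Substituting into q = 40: 2·L^(1/2)·(0.64L)^(1/2) = 40.
Solving, L = 25 and M = 16.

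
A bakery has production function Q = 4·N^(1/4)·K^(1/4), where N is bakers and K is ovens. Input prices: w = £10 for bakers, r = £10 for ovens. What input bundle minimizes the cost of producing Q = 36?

N* = 81, K* = 81

Cost minimization requires the marginal rate of technical substitution to equal the input-price ratio: MP_N/MP_K = w/r.
Here MP_N/MP_K = (1/4)·(K/N)/(1/4) = (K/N). Setting this equal to 10/10 = 1 gives K = N.
Substituting into Q = 36: 4·N^(1/4)·(N)^(1/4) = 36.
Solving, N = 81 and K = 81.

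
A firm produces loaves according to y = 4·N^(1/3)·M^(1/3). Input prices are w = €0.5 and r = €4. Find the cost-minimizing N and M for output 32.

Cost minimization requires the marginal rate of technical substitution to equal the input-price ratio: MP_N/MP_M = w/r.
Here MP_N/MP_M = (1/3)·(M/N)/(1/3) = (M/N). Setting this equal to 0.5/4 = 0.125 gives M = 0.125N.
Substituting into y = 32: 4·N^(1/3)·(0.125N)^(1/3) = 32.
Solving, N = 64 and M = 8.

N* = 64, M* = 8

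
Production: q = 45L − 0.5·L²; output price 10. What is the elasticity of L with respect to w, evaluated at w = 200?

ε = -0.8

From P·MP_L = w with MP_L = 45 − L, labor demand is L(w) = 45 − w/10.
dL/dw = −1/(10) = -0.1.
At w = 200, L = 25, so ε = (dL/dw)·(w/L) = (-0.1)·(200/25) = -0.8.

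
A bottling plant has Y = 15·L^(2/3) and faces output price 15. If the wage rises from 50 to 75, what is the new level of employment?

From P·MP_L = w with MP_L = 10·L^(-1/3), the labor demand is L(w) = (150/w)^(3).
At w = 50: L = 27. At w = 75: L = 8.

L* = 8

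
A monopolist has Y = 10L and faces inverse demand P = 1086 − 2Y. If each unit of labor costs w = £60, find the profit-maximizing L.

L* = 27

Marginal revenue from the inverse demand is MR = 1086 − 4Y.
The marginal product is MP_L = 10.
A monopolist hires until marginal revenue product equals the wage: MR·MP_L = w.
(1086 − 40L)·10 = 60, so L = 27.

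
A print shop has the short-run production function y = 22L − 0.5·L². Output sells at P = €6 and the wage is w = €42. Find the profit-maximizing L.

L* = 15

The marginal product of L is MP_L = 22 − L.
A price-taking firm hires until the value of the marginal product equals the wage: P·MP_L = w, so 6·(22 − L) = 42.
Then 22 − L = 7, giving L = 15.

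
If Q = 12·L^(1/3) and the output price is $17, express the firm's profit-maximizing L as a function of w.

MP_L = (1/3)·12·L^(-2/3) = 4·L^(-2/3).
Setting P·MP_L = w: 68·L^(-2/3) = w.
Solving for L: L^(-2/3) = w/68, so L = (68/w)^(3/2).

L(w) = (68/w)^(3/2)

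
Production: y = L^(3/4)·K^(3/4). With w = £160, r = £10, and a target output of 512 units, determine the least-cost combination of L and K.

L* = 16, K* = 256

Cost minimization requires the marginal rate of technical substitution to equal the input-price ratio: MP_L/MP_K = w/r.
Here MP_L/MP_K = (3/4)·(K/L)/(3/4) = (K/L). Setting this equal to 160/10 = 16 gives K = 16L.
Substituting into y = 512: L^(3/4)·(16L)^(3/4) = 512.
Solving, L = 16 and K = 256.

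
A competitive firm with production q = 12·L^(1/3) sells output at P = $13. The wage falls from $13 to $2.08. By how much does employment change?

From P·MP_L = w with MP_L = 4·L^(-2/3), the labor demand is L(w) = (52/w)^(3/2).
At w = 13: L = 8. At w = 2.08: L = 125.
ΔL = 125 − 8 = 117.

ΔL = 117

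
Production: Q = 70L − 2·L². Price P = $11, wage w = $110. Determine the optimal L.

The marginal product of L is MP_L = 70 − 4L.
A price-taking firm hires until the value of the marginal product equals the wage: P·MP_L = w, so 11·(70 − 4L) = 110.
Then 70 − 4L = 10, giving L = 15.

L* = 15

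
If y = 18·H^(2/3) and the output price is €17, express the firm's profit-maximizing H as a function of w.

MP_H = (2/3)·18·H^(-1/3) = 12·H^(-1/3).
Setting P·MP_H = w: 204·H^(-1/3) = w.
Solving for H: H^(-1/3) = w/204, so H = (204/w)^(3).

H(w) = 8489664/w³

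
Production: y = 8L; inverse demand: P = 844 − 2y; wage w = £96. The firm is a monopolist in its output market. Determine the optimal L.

L* = 26

Marginal revenue from the inverse demand is MR = 844 − 4y.
The marginal product is MP_L = 8.
A monopolist hires until marginal revenue product equals the wage: MR·MP_L = w.
(844 − 32L)·8 = 96, so L = 26.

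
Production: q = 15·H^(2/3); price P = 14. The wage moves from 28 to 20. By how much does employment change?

ΔH = 218

From P·MP_H = w with MP_H = 10·H^(-1/3), the labor demand is H(w) = (140/w)^(3).
At w = 28: H = 125. At w = 20: H = 343.
ΔH = 343 − 125 = 218.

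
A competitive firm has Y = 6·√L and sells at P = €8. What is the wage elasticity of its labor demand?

ε = -2

MP_L = (1/2)·6·L^(-1/2), so P·MP_L = w gives 24·L^(-1/2) = w.
Solving, L(w) = (24/w)^(2). This is a constant-elasticity form: L ∝ w^(−2), so ε = −2.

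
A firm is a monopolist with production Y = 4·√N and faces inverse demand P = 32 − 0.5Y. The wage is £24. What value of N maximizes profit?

Marginal revenue from the inverse demand is MR = 32 − Y.
The marginal product is MP_N = 2·N^(-1/2).
A monopolist hires until marginal revenue product equals the wage: MR·MP_N = w.
At N, Y = 4·√N. Substituting and solving: (32 − 4·√N)·2·N^(-1/2) = 24 gives N = 4.

N* = 4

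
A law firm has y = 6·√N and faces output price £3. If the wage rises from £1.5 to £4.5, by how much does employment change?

From P·MP_N = w with MP_N = 3·N^(-1/2), the labor demand is N(w) = (9/w)^(2).
At w = 1.5: N = 36. At w = 4.5: N = 4.
ΔN = 4 − 36 = -32.

ΔN = -32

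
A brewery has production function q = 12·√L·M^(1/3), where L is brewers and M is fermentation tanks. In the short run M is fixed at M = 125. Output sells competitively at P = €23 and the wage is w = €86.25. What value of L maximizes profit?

With M = 125, MP_L = (1/2)·12·L^(-1/2)·125^(1/3) = 30·L^(-1/2).
Profit maximization for a price taker requires P·MP_L = w: 23·30·L^(-1/2) = 86.25.
So L^(-1/2) = 0.125, which gives L = 64.

L* = 64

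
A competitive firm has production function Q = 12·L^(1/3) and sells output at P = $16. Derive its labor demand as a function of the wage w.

MP_L = (1/3)·12·L^(-2/3) = 4·L^(-2/3).
Setting P·MP_L = w: 64·L^(-2/3) = w.
Solving for L: L^(-2/3) = w/64, so L = (64/w)^(3/2).

L(w) = (64/w)^(3/2)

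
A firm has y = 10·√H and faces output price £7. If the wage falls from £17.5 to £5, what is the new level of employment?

H* = 49

From P·MP_H = w with MP_H = 5·H^(-1/2), the labor demand is H(w) = (35/w)^(2).
At w = 17.5: H = 4. At w = 5: H = 49.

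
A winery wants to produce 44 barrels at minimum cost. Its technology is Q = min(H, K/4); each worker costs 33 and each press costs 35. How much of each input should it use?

H* = 44, K* = 176

With a fixed-proportions technology, the cost-minimizing bundle uses no slack in either input: H = K/4 = Q.
So H = 44 and K = 4·44 = 176.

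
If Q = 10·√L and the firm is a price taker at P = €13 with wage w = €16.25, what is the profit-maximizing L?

L* = 16

MP_L = (1/2)·10·L^(-1/2) = 5·L^(-1/2).
Profit maximization for a price taker requires P·MP_L = w: 13·5·L^(-1/2) = 16.25.
So L^(-1/2) = 0.25, which gives L = 16.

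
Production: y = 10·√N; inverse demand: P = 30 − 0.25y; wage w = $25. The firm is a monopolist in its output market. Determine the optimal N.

Marginal revenue from the inverse demand is MR = 30 − 0.5y.
The marginal product is MP_N = 5·N^(-1/2).
A monopolist hires until marginal revenue product equals the wage: MR·MP_N = w.
At N, y = 10·√N. Substituting and solving: (30 − 5·√N)·5·N^(-1/2) = 25 gives N = 9.

N* = 9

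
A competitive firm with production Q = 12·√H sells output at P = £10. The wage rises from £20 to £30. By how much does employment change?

From P·MP_H = w with MP_H = 6·H^(-1/2), the labor demand is H(w) = (60/w)^(2).
At w = 20: H = 9. At w = 30: H = 4.
ΔH = 4 − 9 = -5.

ΔH = -5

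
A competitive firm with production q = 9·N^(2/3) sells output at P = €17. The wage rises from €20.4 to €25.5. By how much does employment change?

ΔN = -61

From P·MP_N = w with MP_N = 6·N^(-1/3), the labor demand is N(w) = (102/w)^(3).
At w = 20.4: N = 125. At w = 25.5: N = 64.
ΔN = 64 − 125 = -61.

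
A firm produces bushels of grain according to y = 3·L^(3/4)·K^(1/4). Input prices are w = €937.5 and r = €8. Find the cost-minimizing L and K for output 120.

L* = 16, K* = 625

Cost minimization requires the marginal rate of technical substitution to equal the input-price ratio: MP_L/MP_K = w/r.
Here MP_L/MP_K = (3/4)·(K/L)/(1/4) = 3·(K/L). Setting this equal to 937.5/8 = 117.1875 gives K = 39.0625L.
Substituting into y = 120: 3·L^(3/4)·(39.0625L)^(1/4) = 120.
Solving, L = 16 and K = 625.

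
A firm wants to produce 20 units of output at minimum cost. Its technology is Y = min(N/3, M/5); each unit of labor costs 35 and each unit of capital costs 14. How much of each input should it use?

N* = 60, M* = 100

With a fixed-proportions technology, the cost-minimizing bundle uses no slack in either input: N/3 = M/5 = Y.
So N = 3·20 = 60 and M = 5·20 = 100.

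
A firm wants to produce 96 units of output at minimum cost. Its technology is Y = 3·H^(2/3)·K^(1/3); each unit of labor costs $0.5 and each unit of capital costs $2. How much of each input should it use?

Cost minimization requires the marginal rate of technical substitution to equal the input-price ratio: MP_H/MP_K = w/r.
Here MP_H/MP_K = (2/3)·(K/H)/(1/3) = 2·(K/H). Setting this equal to 0.5/2 = 0.25 gives K = 0.125H.
Substituting into Y = 96: 3·H^(2/3)·(0.125H)^(1/3) = 96.
Solving, H = 64 and K = 8.

H* = 64, K* = 8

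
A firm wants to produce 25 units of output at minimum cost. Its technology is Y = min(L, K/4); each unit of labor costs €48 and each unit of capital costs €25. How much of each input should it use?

With a fixed-proportions technology, the cost-minimizing bundle uses no slack in either input: L = K/4 = Y.
So L = 25 and K = 4·25 = 100.

L* = 25, K* = 100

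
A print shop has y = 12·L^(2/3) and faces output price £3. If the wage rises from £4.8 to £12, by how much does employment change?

From P·MP_L = w with MP_L = 8·L^(-1/3), the labor demand is L(w) = (24/w)^(3).
At w = 4.8: L = 125. At w = 12: L = 8.
ΔL = 8 − 125 = -117.

ΔL = -117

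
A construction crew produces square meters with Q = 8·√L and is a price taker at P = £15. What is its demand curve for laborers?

MP_L = (1/2)·8·L^(-1/2) = 4·L^(-1/2).
Setting P·MP_L = w: 60·L^(-1/2) = w.
Solving for L: L^(-1/2) = w/60, so L = (60/w)^(2).

L(w) = 3600/w²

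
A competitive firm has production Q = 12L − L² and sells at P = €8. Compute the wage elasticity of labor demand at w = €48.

From P·MP_L = w with MP_L = 12 − 2L, labor demand is L(w) = (12 − w/8)/2.
dL/dw = −1/(16) = -0.0625.
At w = 48, L = 3, so ε = (dL/dw)·(w/L) = (-0.0625)·(48/3) = -1.

ε = -1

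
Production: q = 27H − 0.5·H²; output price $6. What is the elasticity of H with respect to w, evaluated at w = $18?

ε = -0.125

From P·MP_H = w with MP_H = 27 − H, labor demand is H(w) = 27 − w/6.
dH/dw = −1/(6) = -1/6.
At w = 18, H = 24, so ε = (dH/dw)·(w/H) = (-1/6)·(18/24) = -0.125.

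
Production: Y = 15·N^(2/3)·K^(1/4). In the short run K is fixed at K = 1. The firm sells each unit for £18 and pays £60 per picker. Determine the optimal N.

With K = 1, MP_N = (2/3)·15·N^(-1/3)·1^(1/4) = 10·N^(-1/3).
Profit maximization for a price taker requires P·MP_N = w: 18·10·N^(-1/3) = 60.
So N^(-1/3) = 1/3, which gives N = 27.

N* = 27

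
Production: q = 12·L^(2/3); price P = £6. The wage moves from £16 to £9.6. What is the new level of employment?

From P·MP_L = w with MP_L = 8·L^(-1/3), the labor demand is L(w) = (48/w)^(3).
At w = 16: L = 27. At w = 9.6: L = 125.

L* = 125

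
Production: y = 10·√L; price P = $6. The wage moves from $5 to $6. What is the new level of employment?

From P·MP_L = w with MP_L = 5·L^(-1/2), the labor demand is L(w) = (30/w)^(2).
At w = 5: L = 36. At w = 6: L = 25.

L* = 25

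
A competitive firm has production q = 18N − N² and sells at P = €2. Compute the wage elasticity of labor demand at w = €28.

From P·MP_N = w with MP_N = 18 − 2N, labor demand is N(w) = (18 − w/2)/2.
dN/dw = −1/(4) = -0.25.
At w = 28, N = 2, so ε = (dN/dw)·(w/N) = (-0.25)·(28/2) = -3.5.

ε = -3.5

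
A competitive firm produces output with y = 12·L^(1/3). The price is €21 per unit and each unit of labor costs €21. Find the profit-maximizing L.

L* = 8

MP_L = (1/3)·12·L^(-2/3) = 4·L^(-2/3).
Profit maximization for a price taker requires P·MP_L = w: 21·4·L^(-2/3) = 21.
So L^(-2/3) = 0.25, which gives L = 8.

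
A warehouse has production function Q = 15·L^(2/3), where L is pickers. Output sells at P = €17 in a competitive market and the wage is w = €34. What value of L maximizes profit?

L* = 125

MP_L = (2/3)·15·L^(-1/3) = 10·L^(-1/3).
Profit maximization for a price taker requires P·MP_L = w: 17·10·L^(-1/3) = 34.
So L^(-1/3) = 0.2, which gives L = 125.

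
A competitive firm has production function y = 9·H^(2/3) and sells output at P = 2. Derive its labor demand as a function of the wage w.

H(w) = 1728/w³

MP_H = (2/3)·9·H^(-1/3) = 6·H^(-1/3).
Setting P·MP_H = w: 12·H^(-1/3) = w.
Solving for H: H^(-1/3) = w/12, so H = (12/w)^(3).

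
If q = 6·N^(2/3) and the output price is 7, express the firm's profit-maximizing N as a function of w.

MP_N = (2/3)·6·N^(-1/3) = 4·N^(-1/3).
Setting P·MP_N = w: 28·N^(-1/3) = w.
Solving for N: N^(-1/3) = w/28, so N = (28/w)^(3).

N(w) = 21952/w³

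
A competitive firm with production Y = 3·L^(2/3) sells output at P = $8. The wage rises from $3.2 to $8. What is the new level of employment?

L* = 8

From P·MP_L = w with MP_L = 2·L^(-1/3), the labor demand is L(w) = (16/w)^(3).
At w = 3.2: L = 125. At w = 8: L = 8.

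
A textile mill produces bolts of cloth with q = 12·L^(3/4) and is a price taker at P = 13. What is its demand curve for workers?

L(w) = (117/w)^(4)

MP_L = (3/4)·12·L^(-1/4) = 9·L^(-1/4).
Setting P·MP_L = w: 117·L^(-1/4) = w.
Solving for L: L^(-1/4) = w/117, so L = (117/w)^(4).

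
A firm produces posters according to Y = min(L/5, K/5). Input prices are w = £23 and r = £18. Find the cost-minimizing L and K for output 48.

L* = 240, K* = 240

With a fixed-proportions technology, the cost-minimizing bundle uses no slack in either input: L/5 = K/5 = Y.
So L = 5·48 = 240 and K = 5·48 = 240.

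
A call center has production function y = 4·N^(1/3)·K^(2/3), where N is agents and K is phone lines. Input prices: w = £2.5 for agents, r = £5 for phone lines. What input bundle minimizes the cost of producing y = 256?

Cost minimization requires the marginal rate of technical substitution to equal the input-price ratio: MP_N/MP_K = w/r.
Here MP_N/MP_K = (1/3)·(K/N)/(2/3) = 0.5·(K/N). Setting this equal to 2.5/5 = 0.5 gives K = N.
Substituting into y = 256: 4·N^(1/3)·(N)^(2/3) = 256.
Solving, N = 64 and K = 64.

N* = 64, K* = 64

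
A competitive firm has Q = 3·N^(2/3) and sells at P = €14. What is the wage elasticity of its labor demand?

MP_N = (2/3)·3·N^(-1/3), so P·MP_N = w gives 28·N^(-1/3) = w.
Solving, N(w) = (28/w)^(3). This is a constant-elasticity form: N ∝ w^(−3), so ε = −3.

ε = -3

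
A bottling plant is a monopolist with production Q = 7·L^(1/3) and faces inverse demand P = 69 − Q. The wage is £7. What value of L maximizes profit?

L* = 27

Marginal revenue from the inverse demand is MR = 69 − 2Q.
The marginal product is MP_L = (7/3)·L^(-2/3).
A monopolist hires until marginal revenue product equals the wage: MR·MP_L = w.
At L, Q = 7·L^(1/3). Substituting and solving: (69 − 14·L^(1/3))·(7/3)·L^(-2/3) = 7 gives L = 27.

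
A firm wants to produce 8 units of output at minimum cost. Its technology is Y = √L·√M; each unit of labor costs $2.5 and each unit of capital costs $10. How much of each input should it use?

Cost minimization requires the marginal rate of technical substitution to equal the input-price ratio: MP_L/MP_M = w/r.
Here MP_L/MP_M = (1/2)·(M/L)/(1/2) = (M/L). Setting this equal to 2.5/10 = 0.25 gives M = 0.25L.
Substituting into Y = 8: L^(1/2)·(0.25L)^(1/2) = 8.
Solving, L = 16 and M = 4.

L* = 16, M* = 4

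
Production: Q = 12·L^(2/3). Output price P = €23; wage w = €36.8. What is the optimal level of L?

MP_L = (2/3)·12·L^(-1/3) = 8·L^(-1/3).
Profit maximization for a price taker requires P·MP_L = w: 23·8·L^(-1/3) = 36.8.
So L^(-1/3) = 0.2, which gives L = 125.

L* = 125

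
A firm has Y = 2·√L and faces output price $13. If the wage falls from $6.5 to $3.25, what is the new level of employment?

L* = 16

From P·MP_L = w with MP_L = L^(-1/2), the labor demand is L(w) = (13/w)^(2).
At w = 6.5: L = 4. At w = 3.25: L = 16.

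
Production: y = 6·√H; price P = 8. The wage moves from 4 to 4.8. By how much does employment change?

From P·MP_H = w with MP_H = 3·H^(-1/2), the labor demand is H(w) = (24/w)^(2).
At w = 4: H = 36. At w = 4.8: H = 25.
ΔH = 25 − 36 = -11.

ΔH = -11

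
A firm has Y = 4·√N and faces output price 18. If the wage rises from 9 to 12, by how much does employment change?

ΔN = -7

From P·MP_N = w with MP_N = 2·N^(-1/2), the labor demand is N(w) = (36/w)^(2).
At w = 9: N = 16. At w = 12: N = 9.
ΔN = 9 − 16 = -7.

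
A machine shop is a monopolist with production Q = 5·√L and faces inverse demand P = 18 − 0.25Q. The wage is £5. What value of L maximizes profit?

L* = 16

Marginal revenue from the inverse demand is MR = 18 − 0.5Q.
The marginal product is MP_L = 2.5·L^(-1/2).
A monopolist hires until marginal revenue product equals the wage: MR·MP_L = w.
At L, Q = 5·√L. Substituting and solving: (18 − 2.5·√L)·2.5·L^(-1/2) = 5 gives L = 16.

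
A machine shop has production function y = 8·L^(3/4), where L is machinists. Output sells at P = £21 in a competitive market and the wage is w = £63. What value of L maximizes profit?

MP_L = (3/4)·8·L^(-1/4) = 6·L^(-1/4).
Profit maximization for a price taker requires P·MP_L = w: 21·6·L^(-1/4) = 63.
So L^(-1/4) = 0.5, which gives L = 16.

L* = 16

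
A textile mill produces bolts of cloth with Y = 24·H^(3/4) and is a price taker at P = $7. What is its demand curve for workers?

MP_H = (3/4)·24·H^(-1/4) = 18·H^(-1/4).
Setting P·MP_H = w: 126·H^(-1/4) = w.
Solving for H: H^(-1/4) = w/126, so H = (126/w)^(4).

H(w) = (126/w)^(4)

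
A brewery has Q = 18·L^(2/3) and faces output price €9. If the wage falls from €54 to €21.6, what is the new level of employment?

L* = 125

From P·MP_L = w with MP_L = 12·L^(-1/3), the labor demand is L(w) = (108/w)^(3).
At w = 54: L = 8. At w = 21.6: L = 125.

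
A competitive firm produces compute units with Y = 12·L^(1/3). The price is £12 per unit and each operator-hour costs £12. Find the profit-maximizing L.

L* = 8

MP_L = (1/3)·12·L^(-2/3) = 4·L^(-2/3).
Profit maximization for a price taker requires P·MP_L = w: 12·4·L^(-2/3) = 12.
So L^(-2/3) = 0.25, which gives L = 8.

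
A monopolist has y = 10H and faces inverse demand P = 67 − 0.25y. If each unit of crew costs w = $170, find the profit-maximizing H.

Marginal revenue from the inverse demand is MR = 67 − 0.5y.
The marginal product is MP_H = 10.
A monopolist hires until marginal revenue product equals the wage: MR·MP_H = w.
(67 − 5H)·10 = 170, so H = 10.

H* = 10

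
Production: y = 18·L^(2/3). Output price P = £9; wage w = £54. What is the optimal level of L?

L* = 8

MP_L = (2/3)·18·L^(-1/3) = 12·L^(-1/3).
Profit maximization for a price taker requires P·MP_L = w: 9·12·L^(-1/3) = 54.
So L^(-1/3) = 0.5, which gives L = 8.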